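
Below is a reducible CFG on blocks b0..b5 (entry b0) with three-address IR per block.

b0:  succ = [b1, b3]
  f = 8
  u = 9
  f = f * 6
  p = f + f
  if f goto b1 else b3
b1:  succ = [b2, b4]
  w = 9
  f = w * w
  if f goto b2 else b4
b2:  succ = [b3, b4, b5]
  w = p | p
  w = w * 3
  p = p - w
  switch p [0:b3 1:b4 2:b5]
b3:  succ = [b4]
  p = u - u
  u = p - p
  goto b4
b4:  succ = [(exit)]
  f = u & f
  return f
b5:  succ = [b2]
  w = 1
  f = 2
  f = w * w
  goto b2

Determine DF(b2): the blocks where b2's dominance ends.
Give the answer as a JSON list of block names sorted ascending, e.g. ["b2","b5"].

idom tree: b1←b0 b2←b1 b3←b0 b4←b0 b5←b2
Dom∩ at merges:
  b2: preds {b1,b5}: {b0,b1} ∩ {b0,b1,b2,b5} = {b0,b1}; idom=b1
  b3: preds {b0,b2}: {b0} ∩ {b0,b1,b2} = {b0}; idom=b0
  b4: preds {b1,b2,b3}: {b0,b1} ∩ {b0,b1,b2} ∩ {b0,b3} = {b0}; idom=b0

DF derivation:
  join b2 pred b1: · stop@b1
  join b2 pred b5: b5→b2 stop@b1
  join b3 pred b0: · stop@b0
  join b3 pred b2: b2→b1 stop@b0
  join b4 pred b1: b1 stop@b0
  join b4 pred b2: b2→b1 stop@b0
  join b4 pred b3: b3 stop@b0
  b0: DF=∅
  b1: DF={b3,b4}
  b2: DF={b2,b3,b4}
  b3: DF={b4}
  b4: DF=∅
  b5: DF={b2}

DF(b2) = ["b2", "b3", "b4"]

Answer: ["b2", "b3", "b4"]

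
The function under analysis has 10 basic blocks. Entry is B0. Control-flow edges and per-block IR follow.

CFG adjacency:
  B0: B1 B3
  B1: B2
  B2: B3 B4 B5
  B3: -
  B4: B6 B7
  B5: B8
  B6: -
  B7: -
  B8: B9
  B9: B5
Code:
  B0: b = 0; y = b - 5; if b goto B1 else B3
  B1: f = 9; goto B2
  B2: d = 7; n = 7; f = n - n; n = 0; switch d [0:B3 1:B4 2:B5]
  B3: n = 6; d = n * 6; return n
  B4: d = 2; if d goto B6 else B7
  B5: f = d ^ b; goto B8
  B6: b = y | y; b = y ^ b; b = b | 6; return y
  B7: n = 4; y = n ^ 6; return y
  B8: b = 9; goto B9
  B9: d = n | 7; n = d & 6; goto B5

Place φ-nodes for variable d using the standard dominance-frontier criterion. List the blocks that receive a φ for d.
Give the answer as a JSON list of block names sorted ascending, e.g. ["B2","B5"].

idom tree: B1←B0 B2←B1 B3←B0 B4←B2 B5←B2 B6←B4 B7←B4 B8←B5 B9←B8
Join-block Dom:
  B3: preds {B0,B2}: {B0} ∩ {B0,B1,B2} = {B0}; idom=B0
  B5: preds {B2,B9}: {B0,B1,B2} ∩ {B0,B1,B2,B5,B8,B9} = {B0,B1,B2}; idom=B2

Frontier:
  B3←B0: walk · to B0
  B3←B2: walk B2→B1 to B0
  B5←B2: walk · to B2
  B5←B9: walk B9→B8→B5 to B2
  B0 → ∅
  B1 → {B3}
  B2 → {B3}
  B3 → ∅
  B4 → ∅
  B5 → {B5}
  B6 → ∅
  B7 → ∅
  B8 → {B5}
  B9 → {B5}

φ for d: defs {B2,B3,B4,B9}
  DF⁺ = {B3,B5}

Answer: ["B3", "B5"]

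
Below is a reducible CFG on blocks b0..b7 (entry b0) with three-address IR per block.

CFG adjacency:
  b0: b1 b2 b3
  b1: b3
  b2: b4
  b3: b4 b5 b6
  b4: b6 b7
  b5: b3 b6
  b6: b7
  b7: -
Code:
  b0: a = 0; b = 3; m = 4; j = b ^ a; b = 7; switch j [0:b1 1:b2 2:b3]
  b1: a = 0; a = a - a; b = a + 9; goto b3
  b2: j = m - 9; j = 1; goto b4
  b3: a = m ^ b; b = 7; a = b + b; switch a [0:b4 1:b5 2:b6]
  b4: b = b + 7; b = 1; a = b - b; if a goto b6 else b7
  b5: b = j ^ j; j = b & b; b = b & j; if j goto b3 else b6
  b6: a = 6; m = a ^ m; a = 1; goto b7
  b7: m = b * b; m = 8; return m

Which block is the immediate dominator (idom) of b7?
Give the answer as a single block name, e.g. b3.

Answer: b0

Analysis:
idom tree: b1←b0 b2←b0 b3←b0 b4←b0 b5←b3 b6←b0 b7←b0
Join-block Dom:
  b3: preds {b0,b1,b5}: {b0} ∩ {b0,b1} ∩ {b0,b3,b5} = {b0}; idom=b0
  b4: preds {b2,b3}: {b0,b2} ∩ {b0,b3} = {b0}; idom=b0
  b6: preds {b3,b4,b5}: {b0,b3} ∩ {b0,b4} ∩ {b0,b3,b5} = {b0}; idom=b0
  b7: preds {b4,b6}: {b0,b4} ∩ {b0,b6} = {b0}; idom=b0

idom(b7) = b0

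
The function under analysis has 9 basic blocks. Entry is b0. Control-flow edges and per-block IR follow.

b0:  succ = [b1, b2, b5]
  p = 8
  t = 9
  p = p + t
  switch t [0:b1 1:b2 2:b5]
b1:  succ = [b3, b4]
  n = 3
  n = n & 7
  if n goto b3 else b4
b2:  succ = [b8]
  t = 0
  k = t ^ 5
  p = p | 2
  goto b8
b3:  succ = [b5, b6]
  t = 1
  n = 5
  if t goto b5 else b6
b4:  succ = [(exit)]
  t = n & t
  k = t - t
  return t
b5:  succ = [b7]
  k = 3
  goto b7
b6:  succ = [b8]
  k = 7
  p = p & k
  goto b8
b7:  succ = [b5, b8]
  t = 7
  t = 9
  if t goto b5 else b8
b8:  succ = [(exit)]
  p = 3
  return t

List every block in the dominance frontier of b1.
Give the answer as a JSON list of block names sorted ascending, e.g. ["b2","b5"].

Answer: ["b5", "b8"]

Working:
idom tree: b1←b0 b2←b0 b3←b1 b4←b1 b5←b0 b6←b3 b7←b5 b8←b0
Join-block Dom:
  b5: preds {b0,b3,b7}: {b0} ∩ {b0,b1,b3} ∩ {b0,b5,b7} = {b0}; idom=b0
  b8: preds {b2,b6,b7}: {b0,b2} ∩ {b0,b1,b3,b6} ∩ {b0,b5,b7} = {b0}; idom=b0

DF walk-up:
  b5←b0: walk · to b0
  b5←b3: walk b3→b1 to b0
  b5←b7: walk b7→b5 to b0
  b8←b2: walk b2 to b0
  b8←b6: walk b6→b3→b1 to b0
  b8←b7: walk b7→b5 to b0
  b0: DF=∅
  b1: DF={b5,b8}
  b2: DF={b8}
  b3: DF={b5,b8}
  b4: DF=∅
  b5: DF={b5,b8}
  b6: DF={b8}
  b7: DF={b5,b8}
  b8: DF=∅

DF(b1) = ["b5", "b8"]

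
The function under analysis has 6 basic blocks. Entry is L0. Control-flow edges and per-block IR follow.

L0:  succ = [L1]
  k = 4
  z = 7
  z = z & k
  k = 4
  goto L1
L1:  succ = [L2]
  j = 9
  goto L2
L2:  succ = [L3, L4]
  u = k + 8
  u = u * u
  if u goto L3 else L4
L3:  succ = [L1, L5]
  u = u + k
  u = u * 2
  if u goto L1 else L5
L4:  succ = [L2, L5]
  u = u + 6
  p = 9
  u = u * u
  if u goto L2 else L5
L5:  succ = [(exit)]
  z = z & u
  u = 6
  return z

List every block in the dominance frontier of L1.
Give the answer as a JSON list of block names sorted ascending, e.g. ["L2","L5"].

idom tree: L1←L0 L2←L1 L3←L2 L4←L2 L5←L2
Dom∩ at merges:
  L1: preds {L0,L3}: {L0} ∩ {L0,L1,L2,L3} = {L0}; idom=L0
  L2: preds {L1,L4}: {L0,L1} ∩ {L0,L1,L2,L4} = {L0,L1}; idom=L1
  L5: preds {L3,L4}: {L0,L1,L2,L3} ∩ {L0,L1,L2,L4} = {L0,L1,L2}; idom=L2

Frontier:
  L1←L0: walk · to L0
  L1←L3: walk L3→L2→L1 to L0
  L2←L1: walk · to L1
  L2←L4: walk L4→L2 to L1
  L5←L3: walk L3 to L2
  L5←L4: walk L4 to L2
  L0: DF=∅
  L1: DF={L1}
  L2: DF={L1,L2}
  L3: DF={L1,L5}
  L4: DF={L2,L5}
  L5: DF=∅

DF(L1) = ["L1"]

Answer: ["L1"]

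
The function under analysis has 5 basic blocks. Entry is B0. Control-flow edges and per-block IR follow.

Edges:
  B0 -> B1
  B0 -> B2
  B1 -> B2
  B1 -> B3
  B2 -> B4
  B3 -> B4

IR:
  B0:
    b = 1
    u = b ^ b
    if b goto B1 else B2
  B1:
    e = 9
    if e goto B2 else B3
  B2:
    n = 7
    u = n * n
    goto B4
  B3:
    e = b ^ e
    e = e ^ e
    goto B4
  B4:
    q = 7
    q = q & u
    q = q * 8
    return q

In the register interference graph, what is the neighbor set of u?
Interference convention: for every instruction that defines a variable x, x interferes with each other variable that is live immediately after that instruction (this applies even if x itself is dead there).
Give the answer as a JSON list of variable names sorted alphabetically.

def/use:
  B0: def={b,u} ue=∅
  B1: def={e} ue=∅
  B2: def={n,u} ue=∅
  B3: def={e} ue={b,e}
  B4: def={q} ue={u}

Live sets:
  B0 li=∅ lo={b,u}
  B1 li={b,u} lo={b,e,u}
  B2 li=∅ lo={u}
  B3 li={b,e,u} lo={u}
  B4 li={u} lo=∅

Interference:
  b: {e,u}
  e: {b,u}
  n: ∅
  q: {u}
  u: {b,e,q}

N(u) = ["b", "e", "q"]

Answer: ["b", "e", "q"]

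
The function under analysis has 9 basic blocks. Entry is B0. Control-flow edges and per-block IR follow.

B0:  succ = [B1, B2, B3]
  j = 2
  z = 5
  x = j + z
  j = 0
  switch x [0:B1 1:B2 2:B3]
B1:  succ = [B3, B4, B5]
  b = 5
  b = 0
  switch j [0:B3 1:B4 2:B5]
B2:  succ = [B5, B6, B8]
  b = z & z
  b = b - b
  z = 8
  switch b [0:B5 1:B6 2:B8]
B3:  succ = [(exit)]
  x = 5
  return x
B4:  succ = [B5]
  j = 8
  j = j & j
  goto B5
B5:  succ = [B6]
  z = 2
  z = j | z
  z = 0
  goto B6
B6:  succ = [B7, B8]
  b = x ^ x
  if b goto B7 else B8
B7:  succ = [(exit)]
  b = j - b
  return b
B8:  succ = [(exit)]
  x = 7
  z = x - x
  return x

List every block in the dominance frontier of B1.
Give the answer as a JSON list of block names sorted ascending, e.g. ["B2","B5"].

Answer: ["B3", "B5"]

Derivation:
idom tree: B1←B0 B2←B0 B3←B0 B4←B1 B5←B0 B6←B0 B7←B6 B8←B0
Join-block Dom:
  B3: preds {B0,B1}: {B0} ∩ {B0,B1} = {B0}; idom=B0
  B5: preds {B1,B2,B4}: {B0,B1} ∩ {B0,B2} ∩ {B0,B1,B4} = {B0}; idom=B0
  B6: preds {B2,B5}: {B0,B2} ∩ {B0,B5} = {B0}; idom=B0
  B8: preds {B2,B6}: {B0,B2} ∩ {B0,B6} = {B0}; idom=B0

DF walk-up:
  B3←B0: walk · to B0
  B3←B1: walk B1 to B0
  B5←B1: walk B1 to B0
  B5←B2: walk B2 to B0
  B5←B4: walk B4→B1 to B0
  B6←B2: walk B2 to B0
  B6←B5: walk B5 to B0
  B8←B2: walk B2 to B0
  B8←B6: walk B6 to B0
  B0 → ∅
  B1 → {B3,B5}
  B2 → {B5,B6,B8}
  B3 → ∅
  B4 → {B5}
  B5 → {B6}
  B6 → {B8}
  B7 → ∅
  B8 → ∅

DF(B1) = ["B3", "B5"]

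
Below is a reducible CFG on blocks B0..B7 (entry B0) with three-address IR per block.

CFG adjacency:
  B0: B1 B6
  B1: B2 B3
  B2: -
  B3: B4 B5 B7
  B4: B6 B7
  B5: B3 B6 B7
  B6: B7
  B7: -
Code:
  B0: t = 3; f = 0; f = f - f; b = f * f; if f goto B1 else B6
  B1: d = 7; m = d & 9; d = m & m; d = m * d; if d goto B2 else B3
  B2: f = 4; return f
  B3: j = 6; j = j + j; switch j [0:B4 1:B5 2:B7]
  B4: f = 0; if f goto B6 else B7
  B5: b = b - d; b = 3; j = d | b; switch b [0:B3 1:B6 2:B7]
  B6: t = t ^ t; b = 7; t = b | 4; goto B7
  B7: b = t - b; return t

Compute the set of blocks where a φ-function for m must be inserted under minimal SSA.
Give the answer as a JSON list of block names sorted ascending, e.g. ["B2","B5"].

idom tree: B1←B0 B2←B1 B3←B1 B4←B3 B5←B3 B6←B0 B7←B0
Dom at joins:
  B3: preds {B1,B5}: {B0,B1} ∩ {B0,B1,B3,B5} = {B0,B1}; idom=B1
  B6: preds {B0,B4,B5}: {B0} ∩ {B0,B1,B3,B4} ∩ {B0,B1,B3,B5} = {B0}; idom=B0
  B7: preds {B3,B4,B5,B6}: {B0,B1,B3} ∩ {B0,B1,B3,B4} ∩ {B0,B1,B3,B5} ∩ {B0,B6} = {B0}; idom=B0

Frontier:
  join B3 pred B1: · stop@B1
  join B3 pred B5: B5→B3 stop@B1
  join B6 pred B0: · stop@B0
  join B6 pred B4: B4→B3→B1 stop@B0
  join B6 pred B5: B5→B3→B1 stop@B0
  join B7 pred B3: B3→B1 stop@B0
  join B7 pred B4: B4→B3→B1 stop@B0
  join B7 pred B5: B5→B3→B1 stop@B0
  join B7 pred B6: B6 stop@B0
  B0: DF=∅
  B1: DF={B6,B7}
  B2: DF=∅
  B3: DF={B3,B6,B7}
  B4: DF={B6,B7}
  B5: DF={B3,B6,B7}
  B6: DF={B7}
  B7: DF=∅

φ for m: defs {B1}
  DF⁺ = {B6,B7}

Answer: ["B6", "B7"]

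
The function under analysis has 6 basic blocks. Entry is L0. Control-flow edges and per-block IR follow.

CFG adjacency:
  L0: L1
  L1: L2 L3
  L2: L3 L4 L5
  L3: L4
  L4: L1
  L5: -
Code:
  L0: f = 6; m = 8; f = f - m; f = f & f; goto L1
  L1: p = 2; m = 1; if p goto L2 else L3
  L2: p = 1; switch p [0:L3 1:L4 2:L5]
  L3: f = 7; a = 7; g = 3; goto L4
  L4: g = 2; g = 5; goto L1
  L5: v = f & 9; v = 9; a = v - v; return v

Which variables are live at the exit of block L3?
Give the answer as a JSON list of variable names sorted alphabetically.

Per-block:
  L0: def={f,m} ue=∅
  L1: def={m,p} ue=∅
  L2: def={p} ue=∅
  L3: def={a,f,g} ue=∅
  L4: def={g} ue=∅
  L5: def={a,v} ue={f}

Backward fixpoint:
  L0: in=∅ out={f}
  L1: in={f} out={f}
  L2: in={f} out={f}
  L3: in=∅ out={f}
  L4: in={f} out={f}
  L5: in={f} out=∅

live-out(L3) = ["f"]

Answer: ["f"]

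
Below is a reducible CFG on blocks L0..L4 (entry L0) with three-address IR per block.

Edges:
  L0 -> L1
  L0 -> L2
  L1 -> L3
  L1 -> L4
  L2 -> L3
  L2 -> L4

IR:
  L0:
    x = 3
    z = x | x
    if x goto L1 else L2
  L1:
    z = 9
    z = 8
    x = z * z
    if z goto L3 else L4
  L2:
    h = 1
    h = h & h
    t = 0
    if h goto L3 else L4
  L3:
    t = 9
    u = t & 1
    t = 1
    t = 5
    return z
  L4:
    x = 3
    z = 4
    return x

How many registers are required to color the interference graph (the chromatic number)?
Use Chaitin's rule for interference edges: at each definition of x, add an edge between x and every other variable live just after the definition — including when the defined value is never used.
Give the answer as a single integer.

def/use:
  L0: def={x,z} ue=∅
  L1: def={x,z} ue=∅
  L2: def={h,t} ue=∅
  L3: def={t,u} ue={z}
  L4: def={x,z} ue=∅

Liveness:
  L0 li=∅ lo={z}
  L1 li=∅ lo={z}
  L2 li={z} lo={z}
  L3 li={z} lo=∅
  L4 li=∅ lo=∅

Interfere edges:
  h: {t,z}
  t: {h,z}
  u: {z}
  x: {z}
  z: {h,t,u,x}

Chromatic number:
  clique {h,t,z} ⇒ need ≥ 3
  assign h→c1 t→c2 u→c1 x→c1 z→c0 — no edge inside a register ⇒ χ ≤ 3
  χ = 3

Answer: 3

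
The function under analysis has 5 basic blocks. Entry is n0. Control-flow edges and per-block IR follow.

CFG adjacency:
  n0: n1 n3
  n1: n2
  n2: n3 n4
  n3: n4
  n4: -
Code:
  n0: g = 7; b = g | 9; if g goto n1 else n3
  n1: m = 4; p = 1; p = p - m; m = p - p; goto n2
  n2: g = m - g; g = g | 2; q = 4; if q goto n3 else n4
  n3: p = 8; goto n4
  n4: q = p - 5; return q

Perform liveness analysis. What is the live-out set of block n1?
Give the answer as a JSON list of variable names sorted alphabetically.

Answer: ["g", "m", "p"]

Working:
Block summaries:
  n0 def {b,g} use ∅
  n1 def {m,p} use ∅
  n2 def {g,q} use {g,m}
  n3 def {p} use ∅
  n4 def {q} use {p}

Liveness:
  n0 li=∅ lo={g}
  n1 li={g} lo={g,m,p}
  n2 li={g,m,p} lo={p}
  n3 li=∅ lo={p}
  n4 li={p} lo=∅

live-out(n1) = ["g", "m", "p"]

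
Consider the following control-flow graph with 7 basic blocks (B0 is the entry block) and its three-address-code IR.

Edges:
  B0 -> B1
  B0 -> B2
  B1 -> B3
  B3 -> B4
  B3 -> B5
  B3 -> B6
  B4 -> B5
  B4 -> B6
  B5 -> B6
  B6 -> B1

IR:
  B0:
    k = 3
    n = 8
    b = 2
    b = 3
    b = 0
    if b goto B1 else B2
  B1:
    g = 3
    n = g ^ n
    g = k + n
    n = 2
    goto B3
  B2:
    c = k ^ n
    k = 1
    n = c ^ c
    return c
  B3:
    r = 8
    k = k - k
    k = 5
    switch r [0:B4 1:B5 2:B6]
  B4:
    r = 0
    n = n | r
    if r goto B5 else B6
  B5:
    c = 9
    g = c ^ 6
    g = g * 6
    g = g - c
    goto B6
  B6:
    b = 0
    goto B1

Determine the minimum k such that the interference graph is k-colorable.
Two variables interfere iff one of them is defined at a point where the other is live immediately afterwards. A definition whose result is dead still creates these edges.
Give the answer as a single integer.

Answer: 4

Derivation:
def/use:
  B0 def {b,k,n} use ∅
  B1 def {g,n} use {k,n}
  B2 def {c,k,n} use {k,n}
  B3 def {k,r} use {k}
  B4 def {n,r} use {n}
  B5 def {c,g} use ∅
  B6 def {b} use ∅

Backward fixpoint:
  B0: in=∅ out={k,n}
  B1: in={k,n} out={k,n}
  B2: in={k,n} out=∅
  B3: in={k,n} out={k,n}
  B4: in={k,n} out={k,n}
  B5: in={k,n} out={k,n}
  B6: in={k,n} out={k,n}

Interference:
  b↔{k,n}
  c↔{g,k,n}
  g↔{c,k,n}
  k↔{b,c,g,n,r}
  n↔{b,c,g,k,r}
  r↔{k,n}

Registers:
  clique {c,g,k,n} ⇒ need ≥ 4
  assign b→c2 c→c2 g→c3 k→c0 n→c1 r→c2 — no edge inside a register ⇒ χ ≤ 4
  χ = 4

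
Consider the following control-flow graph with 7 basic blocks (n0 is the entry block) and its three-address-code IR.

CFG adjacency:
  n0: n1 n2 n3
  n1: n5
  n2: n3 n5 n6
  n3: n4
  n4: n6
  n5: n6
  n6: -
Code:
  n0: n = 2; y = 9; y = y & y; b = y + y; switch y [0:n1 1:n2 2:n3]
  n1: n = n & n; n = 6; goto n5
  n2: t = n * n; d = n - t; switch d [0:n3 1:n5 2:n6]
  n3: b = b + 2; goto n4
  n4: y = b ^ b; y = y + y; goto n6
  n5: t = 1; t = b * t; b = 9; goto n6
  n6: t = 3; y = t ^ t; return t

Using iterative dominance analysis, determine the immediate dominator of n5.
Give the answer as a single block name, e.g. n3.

idom tree: n1←n0 n2←n0 n3←n0 n4←n3 n5←n0 n6←n0
Join-block Dom:
  n3: preds {n0,n2}: {n0} ∩ {n0,n2} = {n0}; idom=n0
  n5: preds {n1,n2}: {n0,n1} ∩ {n0,n2} = {n0}; idom=n0
  n6: preds {n2,n4,n5}: {n0,n2} ∩ {n0,n3,n4} ∩ {n0,n5} = {n0}; idom=n0

idom(n5) = n0

Answer: n0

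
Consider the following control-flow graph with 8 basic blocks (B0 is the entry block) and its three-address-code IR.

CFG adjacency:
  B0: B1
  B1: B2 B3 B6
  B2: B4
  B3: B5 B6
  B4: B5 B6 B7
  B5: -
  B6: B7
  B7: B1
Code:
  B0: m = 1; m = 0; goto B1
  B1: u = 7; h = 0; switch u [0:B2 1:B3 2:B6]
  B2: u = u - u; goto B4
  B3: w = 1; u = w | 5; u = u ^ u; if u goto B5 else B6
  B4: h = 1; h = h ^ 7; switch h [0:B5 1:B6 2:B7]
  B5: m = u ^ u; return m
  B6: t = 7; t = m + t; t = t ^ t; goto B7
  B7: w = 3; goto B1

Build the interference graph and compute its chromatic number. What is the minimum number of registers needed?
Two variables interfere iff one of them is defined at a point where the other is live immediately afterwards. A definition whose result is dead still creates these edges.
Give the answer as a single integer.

Per-block:
  B0 def {m} use ∅
  B1 def {h,u} use ∅
  B2 def {u} use {u}
  B3 def {u,w} use ∅
  B4 def {h} use ∅
  B5 def {m} use {u}
  B6 def {t} use {m}
  B7 def {w} use ∅

Backward fixpoint:
  B0 li=∅ lo={m}
  B1 li={m} lo={m,u}
  B2 li={m,u} lo={m,u}
  B3 li={m} lo={m,u}
  B4 li={m,u} lo={m,u}
  B5 li={u} lo=∅
  B6 li={m} lo={m}
  B7 li={m} lo={m}

Interfere edges:
  h↔{m,u}
  m↔{h,t,u,w}
  t↔{m}
  u↔{h,m}
  w↔{m}

Colouring:
  lower bound: {h,m,u} mutually conflict ⇒ χ ≥ 3
  3-colouring: r0={m}  r1={h,t,w}  r2={u}
  χ = 3

Answer: 3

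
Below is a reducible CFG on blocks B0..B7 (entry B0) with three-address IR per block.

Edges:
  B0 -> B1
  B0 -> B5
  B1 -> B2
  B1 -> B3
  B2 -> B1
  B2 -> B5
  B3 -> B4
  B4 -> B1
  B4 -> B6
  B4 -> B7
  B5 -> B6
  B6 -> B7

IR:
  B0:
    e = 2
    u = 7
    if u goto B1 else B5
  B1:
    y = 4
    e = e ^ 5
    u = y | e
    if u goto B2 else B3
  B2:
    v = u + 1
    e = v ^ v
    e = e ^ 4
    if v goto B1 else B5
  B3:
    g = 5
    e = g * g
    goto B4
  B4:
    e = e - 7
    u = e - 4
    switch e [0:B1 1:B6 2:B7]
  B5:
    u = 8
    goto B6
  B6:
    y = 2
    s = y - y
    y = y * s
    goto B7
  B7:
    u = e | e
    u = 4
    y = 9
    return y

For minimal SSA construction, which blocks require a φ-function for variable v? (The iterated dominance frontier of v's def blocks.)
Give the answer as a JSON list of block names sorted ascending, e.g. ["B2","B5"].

Answer: ["B1", "B5", "B6", "B7"]

Working:
idom tree: B1←B0 B2←B1 B3←B1 B4←B3 B5←B0 B6←B0 B7←B0
Join-block Dom:
  B1: preds {B0,B2,B4}: {B0} ∩ {B0,B1,B2} ∩ {B0,B1,B3,B4} = {B0}; idom=B0
  B5: preds {B0,B2}: {B0} ∩ {B0,B1,B2} = {B0}; idom=B0
  B6: preds {B4,B5}: {B0,B1,B3,B4} ∩ {B0,B5} = {B0}; idom=B0
  B7: preds {B4,B6}: {B0,B1,B3,B4} ∩ {B0,B6} = {B0}; idom=B0

DF walk-up:
  join B1 pred B0: · stop@B0
  join B1 pred B2: B2→B1 stop@B0
  join B1 pred B4: B4→B3→B1 stop@B0
  join B5 pred B0: · stop@B0
  join B5 pred B2: B2→B1 stop@B0
  join B6 pred B4: B4→B3→B1 stop@B0
  join B6 pred B5: B5 stop@B0
  join B7 pred B4: B4→B3→B1 stop@B0
  join B7 pred B6: B6 stop@B0
  DF(B0)=∅
  DF(B1)={B1,B5,B6,B7}
  DF(B2)={B1,B5}
  DF(B3)={B1,B6,B7}
  DF(B4)={B1,B6,B7}
  DF(B5)={B6}
  DF(B6)={B7}
  DF(B7)=∅

φ for v: defs {B2}
  DF⁺ = {B1,B5,B6,B7}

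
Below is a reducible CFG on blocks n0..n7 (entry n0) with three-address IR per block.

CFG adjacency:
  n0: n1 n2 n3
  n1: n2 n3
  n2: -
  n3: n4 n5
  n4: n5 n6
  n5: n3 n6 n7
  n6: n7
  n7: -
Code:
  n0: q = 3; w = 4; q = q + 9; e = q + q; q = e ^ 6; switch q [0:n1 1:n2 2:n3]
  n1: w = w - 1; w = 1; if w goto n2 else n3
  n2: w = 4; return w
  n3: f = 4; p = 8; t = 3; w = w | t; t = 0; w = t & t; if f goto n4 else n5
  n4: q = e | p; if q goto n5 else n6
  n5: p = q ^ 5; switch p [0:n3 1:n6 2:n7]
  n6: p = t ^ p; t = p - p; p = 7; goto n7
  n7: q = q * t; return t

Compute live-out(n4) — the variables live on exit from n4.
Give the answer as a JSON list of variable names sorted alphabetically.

Answer: ["e", "p", "q", "t", "w"]

Working:
def/use:
  n0: {e,q,w} / ∅
  n1: {w} / {w}
  n2: {w} / ∅
  n3: {f,p,t,w} / {w}
  n4: {q} / {e,p}
  n5: {p} / {q}
  n6: {p,t} / {p,t}
  n7: {q} / {q,t}

Live sets:
  n0 li=∅ lo={e,q,w}
  n1 li={e,q,w} lo={e,q,w}
  n2 li=∅ lo=∅
  n3 li={e,q,w} lo={e,p,q,t,w}
  n4 li={e,p,t,w} lo={e,p,q,t,w}
  n5 li={e,q,t,w} lo={e,p,q,t,w}
  n6 li={p,q,t} lo={q,t}
  n7 li={q,t} lo=∅

live-out(n4) = ["e", "p", "q", "t", "w"]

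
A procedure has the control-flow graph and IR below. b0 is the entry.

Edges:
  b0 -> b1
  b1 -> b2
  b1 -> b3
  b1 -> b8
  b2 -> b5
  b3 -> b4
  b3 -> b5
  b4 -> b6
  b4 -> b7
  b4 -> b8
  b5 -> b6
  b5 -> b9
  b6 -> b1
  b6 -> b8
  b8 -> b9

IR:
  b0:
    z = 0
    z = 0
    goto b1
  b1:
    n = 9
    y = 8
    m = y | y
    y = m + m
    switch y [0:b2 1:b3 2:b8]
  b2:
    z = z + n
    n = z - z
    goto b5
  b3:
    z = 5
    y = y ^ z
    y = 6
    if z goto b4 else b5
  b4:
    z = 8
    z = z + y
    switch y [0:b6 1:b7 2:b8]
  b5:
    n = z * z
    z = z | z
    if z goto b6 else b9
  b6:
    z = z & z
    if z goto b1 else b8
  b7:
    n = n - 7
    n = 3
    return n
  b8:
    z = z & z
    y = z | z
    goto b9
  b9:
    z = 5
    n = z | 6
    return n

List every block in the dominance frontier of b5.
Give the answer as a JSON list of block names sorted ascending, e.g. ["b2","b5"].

Answer: ["b6", "b9"]

Derivation:
idom tree: b1←b0 b2←b1 b3←b1 b4←b3 b5←b1 b6←b1 b7←b4 b8←b1 b9←b1
Dom∩ at merges:
  b1: preds {b0,b6}: {b0} ∩ {b0,b1,b6} = {b0}; idom=b0
  b5: preds {b2,b3}: {b0,b1,b2} ∩ {b0,b1,b3} = {b0,b1}; idom=b1
  b6: preds {b4,b5}: {b0,b1,b3,b4} ∩ {b0,b1,b5} = {b0,b1}; idom=b1
  b8: preds {b1,b4,b6}: {b0,b1} ∩ {b0,b1,b3,b4} ∩ {b0,b1,b6} = {b0,b1}; idom=b1
  b9: preds {b5,b8}: {b0,b1,b5} ∩ {b0,b1,b8} = {b0,b1}; idom=b1

Frontier:
  join b1 pred b0: · stop@b0
  join b1 pred b6: b6→b1 stop@b0
  join b5 pred b2: b2 stop@b1
  join b5 pred b3: b3 stop@b1
  join b6 pred b4: b4→b3 stop@b1
  join b6 pred b5: b5 stop@b1
  join b8 pred b1: · stop@b1
  join b8 pred b4: b4→b3 stop@b1
  join b8 pred b6: b6 stop@b1
  join b9 pred b5: b5 stop@b1
  join b9 pred b8: b8 stop@b1
  b0 → ∅
  b1 → {b1}
  b2 → {b5}
  b3 → {b5,b6,b8}
  b4 → {b6,b8}
  b5 → {b6,b9}
  b6 → {b1,b8}
  b7 → ∅
  b8 → {b9}
  b9 → ∅

DF(b5) = ["b6", "b9"]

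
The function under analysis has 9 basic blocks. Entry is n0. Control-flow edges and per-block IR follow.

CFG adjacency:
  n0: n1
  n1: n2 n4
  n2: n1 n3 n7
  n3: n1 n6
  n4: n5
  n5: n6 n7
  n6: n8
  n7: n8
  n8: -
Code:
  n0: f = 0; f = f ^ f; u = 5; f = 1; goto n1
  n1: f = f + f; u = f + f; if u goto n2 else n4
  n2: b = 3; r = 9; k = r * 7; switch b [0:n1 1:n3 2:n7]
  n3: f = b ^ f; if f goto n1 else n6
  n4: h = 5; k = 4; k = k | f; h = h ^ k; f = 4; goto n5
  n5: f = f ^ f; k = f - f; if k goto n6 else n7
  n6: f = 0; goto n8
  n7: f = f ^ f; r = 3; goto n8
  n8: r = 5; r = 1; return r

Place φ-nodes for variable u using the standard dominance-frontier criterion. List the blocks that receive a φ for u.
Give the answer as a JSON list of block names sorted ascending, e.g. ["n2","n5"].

Answer: ["n1"]

Derivation:
idom tree: n1←n0 n2←n1 n3←n2 n4←n1 n5←n4 n6←n1 n7←n1 n8←n1
Dom∩ at merges:
  n1: preds {n0,n2,n3}: {n0} ∩ {n0,n1,n2} ∩ {n0,n1,n2,n3} = {n0}; idom=n0
  n6: preds {n3,n5}: {n0,n1,n2,n3} ∩ {n0,n1,n4,n5} = {n0,n1}; idom=n1
  n7: preds {n2,n5}: {n0,n1,n2} ∩ {n0,n1,n4,n5} = {n0,n1}; idom=n1
  n8: preds {n6,n7}: {n0,n1,n6} ∩ {n0,n1,n7} = {n0,n1}; idom=n1

Frontier:
  join n1 pred n0: · stop@n0
  join n1 pred n2: n2→n1 stop@n0
  join n1 pred n3: n3→n2→n1 stop@n0
  join n6 pred n3: n3→n2 stop@n1
  join n6 pred n5: n5→n4 stop@n1
  join n7 pred n2: n2 stop@n1
  join n7 pred n5: n5→n4 stop@n1
  join n8 pred n6: n6 stop@n1
  join n8 pred n7: n7 stop@n1
  n0 → ∅
  n1 → {n1}
  n2 → {n1,n6,n7}
  n3 → {n1,n6}
  n4 → {n6,n7}
  n5 → {n6,n7}
  n6 → {n8}
  n7 → {n8}
  n8 → ∅

φ for u: defs {n0,n1}
  DF⁺ = {n1}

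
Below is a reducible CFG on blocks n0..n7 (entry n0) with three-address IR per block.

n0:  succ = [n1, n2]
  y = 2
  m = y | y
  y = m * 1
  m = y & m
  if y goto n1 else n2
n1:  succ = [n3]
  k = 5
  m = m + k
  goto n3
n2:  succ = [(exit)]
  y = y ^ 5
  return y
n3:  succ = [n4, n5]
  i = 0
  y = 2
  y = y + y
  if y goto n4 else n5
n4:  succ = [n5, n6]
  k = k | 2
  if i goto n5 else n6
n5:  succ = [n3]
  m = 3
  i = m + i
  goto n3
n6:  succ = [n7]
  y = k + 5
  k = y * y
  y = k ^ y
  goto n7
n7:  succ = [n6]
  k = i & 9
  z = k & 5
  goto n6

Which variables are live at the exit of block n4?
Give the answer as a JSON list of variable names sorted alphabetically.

Answer: ["i", "k"]

Analysis:
def/use:
  n0: def={m,y} ue=∅
  n1: def={k,m} ue={m}
  n2: def={y} ue={y}
  n3: def={i,y} ue=∅
  n4: def={k} ue={i,k}
  n5: def={i,m} ue={i}
  n6: def={k,y} ue={k}
  n7: def={k,z} ue={i}

Liveness:
  live n0: ∅→{m,y}
  live n1: {m}→{k}
  live n2: {y}→∅
  live n3: {k}→{i,k}
  live n4: {i,k}→{i,k}
  live n5: {i,k}→{k}
  live n6: {i,k}→{i}
  live n7: {i}→{i,k}

live-out(n4) = ["i", "k"]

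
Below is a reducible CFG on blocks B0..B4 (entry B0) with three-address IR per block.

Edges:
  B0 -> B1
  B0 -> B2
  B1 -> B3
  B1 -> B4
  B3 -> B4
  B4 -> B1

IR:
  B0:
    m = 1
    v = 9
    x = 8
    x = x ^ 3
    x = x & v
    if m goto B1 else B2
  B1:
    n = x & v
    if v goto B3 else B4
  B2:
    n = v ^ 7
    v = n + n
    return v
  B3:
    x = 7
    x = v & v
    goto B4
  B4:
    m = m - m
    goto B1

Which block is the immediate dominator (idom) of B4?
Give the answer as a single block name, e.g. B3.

idom tree: B1←B0 B2←B0 B3←B1 B4←B1
Dom at joins:
  B1: preds {B0,B4}: {B0} ∩ {B0,B1,B4} = {B0}; idom=B0
  B4: preds {B1,B3}: {B0,B1} ∩ {B0,B1,B3} = {B0,B1}; idom=B1

idom(B4) = B1

Answer: B1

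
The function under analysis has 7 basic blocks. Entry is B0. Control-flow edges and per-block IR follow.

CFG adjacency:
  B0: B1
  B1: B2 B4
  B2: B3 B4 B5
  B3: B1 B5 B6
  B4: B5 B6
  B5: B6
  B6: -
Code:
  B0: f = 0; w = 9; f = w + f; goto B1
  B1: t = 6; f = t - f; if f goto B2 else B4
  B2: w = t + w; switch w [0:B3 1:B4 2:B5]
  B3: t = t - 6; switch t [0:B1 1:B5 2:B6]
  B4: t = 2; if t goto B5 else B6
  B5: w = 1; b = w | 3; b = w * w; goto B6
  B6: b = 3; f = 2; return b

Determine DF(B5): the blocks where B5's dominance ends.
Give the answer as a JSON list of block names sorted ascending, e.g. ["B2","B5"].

idom tree: B1←B0 B2←B1 B3←B2 B4←B1 B5←B1 B6←B1
Dom∩ at merges:
  B1: preds {B0,B3}: {B0} ∩ {B0,B1,B2,B3} = {B0}; idom=B0
  B4: preds {B1,B2}: {B0,B1} ∩ {B0,B1,B2} = {B0,B1}; idom=B1
  B5: preds {B2,B3,B4}: {B0,B1,B2} ∩ {B0,B1,B2,B3} ∩ {B0,B1,B4} = {B0,B1}; idom=B1
  B6: preds {B3,B4,B5}: {B0,B1,B2,B3} ∩ {B0,B1,B4} ∩ {B0,B1,B5} = {B0,B1}; idom=B1

DF walk-up:
  B1←B0: walk · to B0
  B1←B3: walk B3→B2→B1 to B0
  B4←B1: walk · to B1
  B4←B2: walk B2 to B1
  B5←B2: walk B2 to B1
  B5←B3: walk B3→B2 to B1
  B5←B4: walk B4 to B1
  B6←B3: walk B3→B2 to B1
  B6←B4: walk B4 to B1
  B6←B5: walk B5 to B1
  B0 → ∅
  B1 → {B1}
  B2 → {B1,B4,B5,B6}
  B3 → {B1,B5,B6}
  B4 → {B5,B6}
  B5 → {B6}
  B6 → ∅

DF(B5) = ["B6"]

Answer: ["B6"]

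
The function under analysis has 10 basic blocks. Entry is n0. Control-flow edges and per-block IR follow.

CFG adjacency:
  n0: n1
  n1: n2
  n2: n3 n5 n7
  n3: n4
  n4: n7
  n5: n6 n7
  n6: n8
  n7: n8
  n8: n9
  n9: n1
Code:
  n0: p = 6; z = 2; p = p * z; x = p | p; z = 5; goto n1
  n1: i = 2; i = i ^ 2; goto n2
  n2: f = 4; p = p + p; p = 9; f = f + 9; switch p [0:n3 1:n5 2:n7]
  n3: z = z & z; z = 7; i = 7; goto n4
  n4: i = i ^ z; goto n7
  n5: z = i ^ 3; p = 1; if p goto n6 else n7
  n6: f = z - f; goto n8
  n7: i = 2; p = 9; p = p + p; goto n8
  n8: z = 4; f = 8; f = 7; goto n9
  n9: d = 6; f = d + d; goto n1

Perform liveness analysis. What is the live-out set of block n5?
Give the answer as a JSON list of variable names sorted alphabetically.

Per-block:
  n0: def={p,x,z} ue=∅
  n1: def={i} ue=∅
  n2: def={f,p} ue={p}
  n3: def={i,z} ue={z}
  n4: def={i} ue={i,z}
  n5: def={p,z} ue={i}
  n6: def={f} ue={f,z}
  n7: def={i,p} ue=∅
  n8: def={f,z} ue=∅
  n9: def={d,f} ue=∅

Live sets:
  n0: in=∅ out={p,z}
  n1: in={p,z} out={i,p,z}
  n2: in={i,p,z} out={f,i,z}
  n3: in={z} out={i,z}
  n4: in={i,z} out=∅
  n5: in={f,i} out={f,p,z}
  n6: in={f,p,z} out={p}
  n7: in=∅ out={p}
  n8: in={p} out={p,z}
  n9: in={p,z} out={p,z}

live-out(n5) = ["f", "p", "z"]

Answer: ["f", "p", "z"]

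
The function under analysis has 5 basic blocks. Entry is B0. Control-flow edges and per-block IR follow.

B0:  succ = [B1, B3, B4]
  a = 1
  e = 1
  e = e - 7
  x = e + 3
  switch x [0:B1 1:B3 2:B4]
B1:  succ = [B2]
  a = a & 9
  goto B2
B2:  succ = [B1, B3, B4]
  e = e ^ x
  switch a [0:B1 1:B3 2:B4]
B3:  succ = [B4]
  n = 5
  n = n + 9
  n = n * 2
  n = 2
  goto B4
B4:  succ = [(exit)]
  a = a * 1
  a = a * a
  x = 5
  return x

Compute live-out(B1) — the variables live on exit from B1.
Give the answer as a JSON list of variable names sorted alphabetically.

Block summaries:
  B0 def {a,e,x} use ∅
  B1 def {a} use {a}
  B2 def {e} use {a,e,x}
  B3 def {n} use ∅
  B4 def {a,x} use {a}

Backward fixpoint:
  B0 li=∅ lo={a,e,x}
  B1 li={a,e,x} lo={a,e,x}
  B2 li={a,e,x} lo={a,e,x}
  B3 li={a} lo={a}
  B4 li={a} lo=∅

live-out(B1) = ["a", "e", "x"]

Answer: ["a", "e", "x"]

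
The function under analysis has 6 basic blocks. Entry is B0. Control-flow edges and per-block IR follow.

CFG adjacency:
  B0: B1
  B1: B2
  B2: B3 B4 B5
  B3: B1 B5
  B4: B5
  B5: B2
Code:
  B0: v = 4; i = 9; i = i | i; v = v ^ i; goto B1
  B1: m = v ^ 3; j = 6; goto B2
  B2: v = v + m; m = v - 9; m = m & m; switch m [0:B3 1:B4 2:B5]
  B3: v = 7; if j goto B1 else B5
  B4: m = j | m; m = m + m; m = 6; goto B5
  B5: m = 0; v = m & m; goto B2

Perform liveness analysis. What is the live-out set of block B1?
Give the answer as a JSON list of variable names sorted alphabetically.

Per-block:
  B0: def={i,v} ue=∅
  B1: def={j,m} ue={v}
  B2: def={m,v} ue={m,v}
  B3: def={v} ue={j}
  B4: def={m} ue={j,m}
  B5: def={m,v} ue=∅

Liveness:
  live B0: ∅→{v}
  live B1: {v}→{j,m,v}
  live B2: {j,m,v}→{j,m}
  live B3: {j}→{j,v}
  live B4: {j,m}→{j}
  live B5: {j}→{j,m,v}

live-out(B1) = ["j", "m", "v"]

Answer: ["j", "m", "v"]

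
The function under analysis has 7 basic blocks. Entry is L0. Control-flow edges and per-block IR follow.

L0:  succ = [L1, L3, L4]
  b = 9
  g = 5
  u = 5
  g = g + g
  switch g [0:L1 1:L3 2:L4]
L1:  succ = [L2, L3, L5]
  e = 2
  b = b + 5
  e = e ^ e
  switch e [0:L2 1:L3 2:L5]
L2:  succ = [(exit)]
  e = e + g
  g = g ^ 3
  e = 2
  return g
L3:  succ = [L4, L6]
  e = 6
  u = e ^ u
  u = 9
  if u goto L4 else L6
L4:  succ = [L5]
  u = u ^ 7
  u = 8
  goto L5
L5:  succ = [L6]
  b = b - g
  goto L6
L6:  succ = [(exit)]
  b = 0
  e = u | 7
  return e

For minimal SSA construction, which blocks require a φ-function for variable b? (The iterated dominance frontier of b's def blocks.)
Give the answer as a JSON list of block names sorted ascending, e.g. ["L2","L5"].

Answer: ["L3", "L4", "L5", "L6"]

Derivation:
idom tree: L1←L0 L2←L1 L3←L0 L4←L0 L5←L0 L6←L0
Join-block Dom:
  L3: preds {L0,L1}: {L0} ∩ {L0,L1} = {L0}; idom=L0
  L4: preds {L0,L3}: {L0} ∩ {L0,L3} = {L0}; idom=L0
  L5: preds {L1,L4}: {L0,L1} ∩ {L0,L4} = {L0}; idom=L0
  L6: preds {L3,L5}: {L0,L3} ∩ {L0,L5} = {L0}; idom=L0

DF walk-up:
  join L3 pred L0: · stop@L0
  join L3 pred L1: L1 stop@L0
  join L4 pred L0: · stop@L0
  join L4 pred L3: L3 stop@L0
  join L5 pred L1: L1 stop@L0
  join L5 pred L4: L4 stop@L0
  join L6 pred L3: L3 stop@L0
  join L6 pred L5: L5 stop@L0
  L0: DF=∅
  L1: DF={L3,L5}
  L2: DF=∅
  L3: DF={L4,L6}
  L4: DF={L5}
  L5: DF={L6}
  L6: DF=∅

φ for b: defs {L0,L1,L5,L6}
  DF⁺ = {L3,L4,L5,L6}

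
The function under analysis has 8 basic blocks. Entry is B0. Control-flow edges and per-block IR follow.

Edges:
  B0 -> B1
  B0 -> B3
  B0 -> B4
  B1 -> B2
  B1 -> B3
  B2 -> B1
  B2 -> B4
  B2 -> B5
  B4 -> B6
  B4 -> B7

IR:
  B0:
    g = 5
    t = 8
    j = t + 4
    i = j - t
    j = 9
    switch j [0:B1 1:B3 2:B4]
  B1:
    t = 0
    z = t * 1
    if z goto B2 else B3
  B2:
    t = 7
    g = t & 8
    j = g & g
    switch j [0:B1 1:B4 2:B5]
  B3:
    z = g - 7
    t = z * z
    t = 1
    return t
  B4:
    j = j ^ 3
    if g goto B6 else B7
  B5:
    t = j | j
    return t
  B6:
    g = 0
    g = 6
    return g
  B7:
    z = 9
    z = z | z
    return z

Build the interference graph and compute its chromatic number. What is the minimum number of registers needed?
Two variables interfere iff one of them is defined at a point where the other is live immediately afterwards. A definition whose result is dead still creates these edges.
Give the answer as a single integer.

def/use:
  B0: def={g,i,j,t} ue=∅
  B1: def={t,z} ue=∅
  B2: def={g,j,t} ue=∅
  B3: def={t,z} ue={g}
  B4: def={j} ue={g,j}
  B5: def={t} ue={j}
  B6: def={g} ue=∅
  B7: def={z} ue=∅

Liveness:
  live B0: ∅→{g,j}
  live B1: {g}→{g}
  live B2: ∅→{g,j}
  live B3: {g}→∅
  live B4: {g,j}→∅
  live B5: {j}→∅
  live B6: ∅→∅
  live B7: ∅→∅

Conflict graph:
  g — {i,j,t,z}
  i — {g}
  j — {g,t}
  t — {g,j}
  z — {g}

Colouring:
  {g,j,t} pairwise interfere (3-clique) ⇒ χ ≥ 3
  assign g→R0 i→R1 j→R1 t→R2 z→R1 — no edge inside a register ⇒ χ ≤ 3
  χ = 3

Answer: 3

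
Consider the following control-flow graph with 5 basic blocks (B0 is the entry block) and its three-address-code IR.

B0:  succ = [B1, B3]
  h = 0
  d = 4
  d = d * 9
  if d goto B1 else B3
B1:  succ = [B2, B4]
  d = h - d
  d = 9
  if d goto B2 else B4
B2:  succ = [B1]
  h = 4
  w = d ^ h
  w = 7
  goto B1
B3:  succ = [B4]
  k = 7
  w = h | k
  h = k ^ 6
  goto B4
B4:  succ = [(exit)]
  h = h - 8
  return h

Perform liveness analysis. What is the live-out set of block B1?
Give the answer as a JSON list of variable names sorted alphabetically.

Answer: ["d", "h"]

Analysis:
Per-block:
  B0: def={d,h} ue=∅
  B1: def={d} ue={d,h}
  B2: def={h,w} ue={d}
  B3: def={h,k,w} ue={h}
  B4: def={h} ue={h}

Backward fixpoint:
  live B0: ∅→{d,h}
  live B1: {d,h}→{d,h}
  live B2: {d}→{d,h}
  live B3: {h}→{h}
  live B4: {h}→∅

live-out(B1) = ["d", "h"]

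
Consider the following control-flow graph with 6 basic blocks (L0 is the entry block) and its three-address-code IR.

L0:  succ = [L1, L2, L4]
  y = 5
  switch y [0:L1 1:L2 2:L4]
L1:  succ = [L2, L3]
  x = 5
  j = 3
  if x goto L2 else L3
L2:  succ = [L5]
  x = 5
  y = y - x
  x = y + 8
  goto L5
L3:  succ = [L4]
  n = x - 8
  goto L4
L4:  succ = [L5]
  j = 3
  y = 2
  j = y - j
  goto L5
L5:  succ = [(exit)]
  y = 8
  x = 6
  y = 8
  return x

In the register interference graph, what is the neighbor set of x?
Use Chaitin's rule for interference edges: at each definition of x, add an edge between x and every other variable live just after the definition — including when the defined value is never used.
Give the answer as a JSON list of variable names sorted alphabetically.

Per-block:
  L0: {y} / ∅
  L1: {j,x} / ∅
  L2: {x,y} / {y}
  L3: {n} / {x}
  L4: {j,y} / ∅
  L5: {x,y} / ∅

Liveness:
  L0 li=∅ lo={y}
  L1 li={y} lo={x,y}
  L2 li={y} lo=∅
  L3 li={x} lo=∅
  L4 li=∅ lo=∅
  L5 li=∅ lo=∅

Conflict graph:
  j: {x,y}
  n: ∅
  x: {j,y}
  y: {j,x}

N(x) = ["j", "y"]

Answer: ["j", "y"]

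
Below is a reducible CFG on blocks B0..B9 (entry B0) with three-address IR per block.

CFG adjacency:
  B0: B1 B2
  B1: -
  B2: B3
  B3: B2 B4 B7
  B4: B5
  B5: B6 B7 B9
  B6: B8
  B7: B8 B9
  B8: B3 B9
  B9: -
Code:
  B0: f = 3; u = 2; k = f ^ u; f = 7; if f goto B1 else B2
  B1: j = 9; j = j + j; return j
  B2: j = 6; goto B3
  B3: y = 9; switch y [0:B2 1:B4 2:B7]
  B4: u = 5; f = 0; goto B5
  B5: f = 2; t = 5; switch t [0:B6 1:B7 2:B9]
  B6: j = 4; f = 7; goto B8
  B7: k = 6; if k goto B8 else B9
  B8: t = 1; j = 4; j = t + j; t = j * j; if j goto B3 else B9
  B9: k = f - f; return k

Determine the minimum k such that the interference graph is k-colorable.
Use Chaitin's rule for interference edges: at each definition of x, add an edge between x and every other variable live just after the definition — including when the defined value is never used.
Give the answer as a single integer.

Answer: 3

Derivation:
Block summaries:
  B0: def={f,k,u} ue=∅
  B1: def={j} ue=∅
  B2: def={j} ue=∅
  B3: def={y} ue=∅
  B4: def={f,u} ue=∅
  B5: def={f,t} ue=∅
  B6: def={f,j} ue=∅
  B7: def={k} ue=∅
  B8: def={j,t} ue=∅
  B9: def={k} ue={f}

Live sets:
  live B0: ∅→{f}
  live B1: ∅→∅
  live B2: {f}→{f}
  live B3: {f}→{f}
  live B4: ∅→∅
  live B5: ∅→{f}
  live B6: ∅→{f}
  live B7: {f}→{f}
  live B8: {f}→{f}
  live B9: {f}→∅

Interference:
  f↔{j,k,t,u,y}
  j↔{f,t}
  k↔{f}
  t↔{f,j}
  u↔{f}
  y↔{f}

Chromatic number:
  clique {f,j,t} ⇒ need ≥ 3
  assign f→R0 j→R1 k→R1 t→R2 u→R1 y→R1 — no edge inside a register ⇒ χ ≤ 3
  χ = 3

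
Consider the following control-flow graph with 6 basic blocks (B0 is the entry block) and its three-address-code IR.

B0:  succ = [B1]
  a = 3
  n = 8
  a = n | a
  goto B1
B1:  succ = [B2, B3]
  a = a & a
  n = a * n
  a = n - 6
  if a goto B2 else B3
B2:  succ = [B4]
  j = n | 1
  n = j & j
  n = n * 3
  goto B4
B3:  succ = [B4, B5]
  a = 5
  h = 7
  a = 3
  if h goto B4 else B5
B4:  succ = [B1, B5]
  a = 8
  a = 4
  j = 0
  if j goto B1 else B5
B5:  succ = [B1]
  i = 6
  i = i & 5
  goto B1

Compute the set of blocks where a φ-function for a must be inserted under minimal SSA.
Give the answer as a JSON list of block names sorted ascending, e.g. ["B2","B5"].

Answer: ["B1", "B4", "B5"]

Working:
idom tree: B1←B0 B2←B1 B3←B1 B4←B1 B5←B1
Join-block Dom:
  B1: preds {B0,B4,B5}: {B0} ∩ {B0,B1,B4} ∩ {B0,B1,B5} = {B0}; idom=B0
  B4: preds {B2,B3}: {B0,B1,B2} ∩ {B0,B1,B3} = {B0,B1}; idom=B1
  B5: preds {B3,B4}: {B0,B1,B3} ∩ {B0,B1,B4} = {B0,B1}; idom=B1

DF derivation:
  join B1 pred B0: · stop@B0
  join B1 pred B4: B4→B1 stop@B0
  join B1 pred B5: B5→B1 stop@B0
  join B4 pred B2: B2 stop@B1
  join B4 pred B3: B3 stop@B1
  join B5 pred B3: B3 stop@B1
  join B5 pred B4: B4 stop@B1
  B0: DF=∅
  B1: DF={B1}
  B2: DF={B4}
  B3: DF={B4,B5}
  B4: DF={B1,B5}
  B5: DF={B1}

φ for a: defs {B0,B1,B3,B4}
  DF⁺ = {B1,B4,B5}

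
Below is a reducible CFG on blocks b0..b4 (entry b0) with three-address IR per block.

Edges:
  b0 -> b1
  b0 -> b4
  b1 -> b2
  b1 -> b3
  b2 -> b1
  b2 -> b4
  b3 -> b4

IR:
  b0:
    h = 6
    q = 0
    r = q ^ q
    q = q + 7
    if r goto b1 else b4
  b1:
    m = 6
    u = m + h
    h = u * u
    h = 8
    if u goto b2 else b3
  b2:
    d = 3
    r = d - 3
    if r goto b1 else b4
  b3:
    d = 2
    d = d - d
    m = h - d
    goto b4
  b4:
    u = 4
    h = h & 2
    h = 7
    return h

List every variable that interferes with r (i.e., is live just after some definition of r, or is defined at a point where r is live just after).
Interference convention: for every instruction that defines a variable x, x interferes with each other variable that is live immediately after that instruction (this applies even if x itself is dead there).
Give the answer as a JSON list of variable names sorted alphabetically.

Per-block:
  b0: def={h,q,r} ue=∅
  b1: def={h,m,u} ue={h}
  b2: def={d,r} ue=∅
  b3: def={d,m} ue={h}
  b4: def={h,u} ue={h}

Live sets:
  live b0: ∅→{h}
  live b1: {h}→{h}
  live b2: {h}→{h}
  live b3: {h}→{h}
  live b4: {h}→∅

Interfere edges:
  d: {h}
  h: {d,m,q,r,u}
  m: {h}
  q: {h,r}
  r: {h,q}
  u: {h}

N(r) = ["h", "q"]

Answer: ["h", "q"]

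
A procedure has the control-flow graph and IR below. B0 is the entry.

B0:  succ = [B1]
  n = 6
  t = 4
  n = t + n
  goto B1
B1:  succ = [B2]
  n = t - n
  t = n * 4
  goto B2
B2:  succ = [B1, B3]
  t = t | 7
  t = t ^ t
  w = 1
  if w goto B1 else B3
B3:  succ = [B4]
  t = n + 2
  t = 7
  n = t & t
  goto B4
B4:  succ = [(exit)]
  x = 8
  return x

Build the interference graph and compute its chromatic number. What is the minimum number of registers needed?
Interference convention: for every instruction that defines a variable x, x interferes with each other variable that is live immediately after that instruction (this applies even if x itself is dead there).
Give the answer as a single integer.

Block summaries:
  B0: {n,t} / ∅
  B1: {n,t} / {n,t}
  B2: {t,w} / {t}
  B3: {n,t} / {n}
  B4: {x} / ∅

Liveness:
  B0 li=∅ lo={n,t}
  B1 li={n,t} lo={n,t}
  B2 li={n,t} lo={n,t}
  B3 li={n} lo=∅
  B4 li=∅ lo=∅

Conflict graph:
  n: {t,w}
  t: {n,w}
  w: {n,t}
  x: ∅

Colouring:
  lower bound: {n,t,w} mutually conflict ⇒ χ ≥ 3
  assign n→c0 t→c1 w→c2 x→c0 — no edge inside a register ⇒ χ ≤ 3
  χ = 3

Answer: 3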